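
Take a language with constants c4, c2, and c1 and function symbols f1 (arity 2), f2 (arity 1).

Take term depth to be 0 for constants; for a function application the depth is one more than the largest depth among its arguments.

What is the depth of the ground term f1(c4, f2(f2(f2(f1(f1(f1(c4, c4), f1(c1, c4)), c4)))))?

7

depth(f1(c4, c4)) = 1 + max(0, 0) = 1
depth(f1(c1, c4)) = 1 + max(0, 0) = 1
depth(f1(f1(c4, c4), f1(c1, c4))) = 1 + max(1, 1) = 2
depth(f1(f1(f1(c4, c4), f1(c1, c4)), c4)) = 1 + max(2, 0) = 3
depth(f2(f1(f1(f1(c4, c4), f1(c1, c4)), c4))) = 1 + depth(f1(f1(f1(c4, c4), f1(c1, c4)), c4)) = 1 + 3 = 4
depth(f2(f2(f1(f1(f1(c4, c4), f1(c1, c4)), c4)))) = 1 + depth(f2(f1(f1(f1(c4, c4), f1(c1, c4)), c4))) = 1 + 4 = 5
depth(f2(f2(f2(f1(f1(f1(c4, c4), f1(c1, c4)), c4))))) = 1 + depth(f2(f2(f1(f1(f1(c4, c4), f1(c1, c4)), c4)))) = 1 + 5 = 6
depth(f1(c4, f2(f2(f2(f1(f1(f1(c4, c4), f1(c1, c4)), c4)))))) = 1 + max(0, 6) = 7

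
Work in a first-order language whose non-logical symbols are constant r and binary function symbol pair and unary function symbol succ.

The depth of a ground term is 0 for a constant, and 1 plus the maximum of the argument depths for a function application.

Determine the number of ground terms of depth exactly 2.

Count level by level. With function symbols pair/2, succ/1, the terms of depth ≤ k are the 1 constant together with each function applied to depth-≤(k−1) tuples, so N_k = 1 + N_{k-1}^2 + N_{k-1}.
N_0 = 1
N_1 = 1 + 1^2 + 1 = 3
N_2 = 1 + 3^2 + 3 = 13
Terms of depth exactly 2: N_2 − N_1 = 13 − 3 = 10.

10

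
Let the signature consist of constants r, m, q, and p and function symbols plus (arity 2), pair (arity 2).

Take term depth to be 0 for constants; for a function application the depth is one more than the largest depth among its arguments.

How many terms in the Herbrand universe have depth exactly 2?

2560

Write N_k for the number of ground terms of depth ≤ k. A term of depth ≤ k is either a constant or a function symbol applied to arguments of depth ≤ k−1, so N_k = 4 + N_{k-1}^2 + N_{k-1}^2.
N_0 = 4
N_1 = 4 + 4^2 + 4^2 = 36
N_2 = 4 + 36^2 + 36^2 = 2596
Terms of depth exactly 2: N_2 − N_1 = 2596 − 36 = 2560.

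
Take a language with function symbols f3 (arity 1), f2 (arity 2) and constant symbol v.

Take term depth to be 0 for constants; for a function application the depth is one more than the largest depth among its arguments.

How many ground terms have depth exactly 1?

2

Let N_k count ground terms of depth at most k. Each non-constant term of depth ≤ k is some function symbol applied to depth-≤(k−1) arguments, giving N_k = 1 + N_{k-1} + N_{k-1}^2.
N_0 = 1
N_1 = 1 + 1 + 1^2 = 3
Terms of depth exactly 1: N_1 − N_0 = 3 − 1 = 2.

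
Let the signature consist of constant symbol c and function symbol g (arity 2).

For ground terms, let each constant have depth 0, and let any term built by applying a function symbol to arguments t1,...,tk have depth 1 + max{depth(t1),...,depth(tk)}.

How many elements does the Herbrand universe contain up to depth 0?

Let N_k count ground terms of depth at most k. Each non-constant term of depth ≤ k is some function symbol applied to depth-≤(k−1) arguments, giving N_k = 1 + N_{k-1}^2.
N_0 = 1

1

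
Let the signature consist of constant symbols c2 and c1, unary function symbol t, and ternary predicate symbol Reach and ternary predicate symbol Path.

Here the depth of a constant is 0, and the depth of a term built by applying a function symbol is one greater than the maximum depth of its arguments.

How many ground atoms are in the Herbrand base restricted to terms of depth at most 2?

432

First count ground terms of depth ≤ 2.
Let N_k count ground terms of depth at most k. Each non-constant term of depth ≤ k is some function symbol applied to depth-≤(k−1) arguments, giving N_k = 2 + N_{k-1}.
N_0 = 2
N_1 = 2 + 2 = 4
N_2 = 2 + 4 = 6
So |H| = 6.
For each predicate symbol, the number of ground atoms is |H| raised to its arity; summing:
  Reach: 6^3 = 216;  Path: 6^3 = 216
Total ground atoms: 216 + 216 = 432.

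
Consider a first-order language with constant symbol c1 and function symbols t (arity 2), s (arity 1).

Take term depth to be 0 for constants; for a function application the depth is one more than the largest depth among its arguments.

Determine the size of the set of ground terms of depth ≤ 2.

13

Write N_k for the number of ground terms of depth ≤ k. A term of depth ≤ k is either a constant or a function symbol applied to arguments of depth ≤ k−1, so N_k = 1 + N_{k-1}^2 + N_{k-1}.
N_0 = 1
N_1 = 1 + 1^2 + 1 = 3
N_2 = 1 + 3^2 + 3 = 13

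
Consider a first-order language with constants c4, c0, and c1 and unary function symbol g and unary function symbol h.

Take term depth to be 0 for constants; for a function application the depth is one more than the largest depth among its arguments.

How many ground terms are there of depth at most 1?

9

Count level by level. With function symbols g/1, h/1, the terms of depth ≤ k are the 3 constants together with each function applied to depth-≤(k−1) tuples, so N_k = 3 + N_{k-1} + N_{k-1}.
N_0 = 3
N_1 = 3 + 3 + 3 = 9
Explicitly: c4, c0, c1, g(c4), g(c0), g(c1), h(c4), h(c0), h(c1).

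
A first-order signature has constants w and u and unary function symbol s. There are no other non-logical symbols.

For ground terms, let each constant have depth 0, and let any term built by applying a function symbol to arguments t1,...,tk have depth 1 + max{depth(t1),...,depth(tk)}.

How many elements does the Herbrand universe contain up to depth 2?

If N_k denotes the number of depth-≤k ground terms, the 2 constants give N_0 = 2, and each function symbol of arity r contributes N_{k-1}^r new terms at level k: N_k = 2 + N_{k-1}.
N_0 = 2
N_1 = 2 + 2 = 4
N_2 = 2 + 4 = 6
Explicitly: w, u, s(w), s(u), s(s(w)), s(s(u)).

6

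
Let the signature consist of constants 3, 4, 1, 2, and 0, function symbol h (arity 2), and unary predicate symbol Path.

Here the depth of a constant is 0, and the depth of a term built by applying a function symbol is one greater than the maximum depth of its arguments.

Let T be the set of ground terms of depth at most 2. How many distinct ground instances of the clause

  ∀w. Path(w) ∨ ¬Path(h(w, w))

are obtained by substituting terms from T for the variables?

905

Ground terms of depth ≤ 2:
  Write N_k for the number of ground terms of depth ≤ k. A term of depth ≤ k is either a constant or a function symbol applied to arguments of depth ≤ k−1, so N_k = 5 + N_{k-1}^2.
  N_0 = 5
  N_1 = 5 + 5^2 = 30
  N_2 = 5 + 30^2 = 905
So there are 905 ground terms available for substitution.
The variable w ranges independently over the available ground terms, and distinct assignments produce distinct instances.
Number of ground instances = 905.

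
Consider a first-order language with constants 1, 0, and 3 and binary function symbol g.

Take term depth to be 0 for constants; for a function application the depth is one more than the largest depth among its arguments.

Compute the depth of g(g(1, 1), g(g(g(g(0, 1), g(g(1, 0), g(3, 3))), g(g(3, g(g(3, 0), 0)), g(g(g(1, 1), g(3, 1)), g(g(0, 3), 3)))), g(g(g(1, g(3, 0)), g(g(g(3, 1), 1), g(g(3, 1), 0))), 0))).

depth(g(1, 1)) = 1 + max(0, 0) = 1
depth(g(0, 1)) = 1 + max(0, 0) = 1
depth(g(1, 0)) = 1 + max(0, 0) = 1
depth(g(3, 3)) = 1 + max(0, 0) = 1
depth(g(g(1, 0), g(3, 3))) = 1 + max(1, 1) = 2
depth(g(g(0, 1), g(g(1, 0), g(3, 3)))) = 1 + max(1, 2) = 3
depth(g(3, 0)) = 1 + max(0, 0) = 1
depth(g(g(3, 0), 0)) = 1 + max(1, 0) = 2
depth(g(3, g(g(3, 0), 0))) = 1 + max(0, 2) = 3
depth(g(3, 1)) = 1 + max(0, 0) = 1
depth(g(g(1, 1), g(3, 1))) = 1 + max(1, 1) = 2
depth(g(0, 3)) = 1 + max(0, 0) = 1
depth(g(g(0, 3), 3)) = 1 + max(1, 0) = 2
depth(g(g(g(1, 1), g(3, 1)), g(g(0, 3), 3))) = 1 + max(2, 2) = 3
depth(g(g(3, g(g(3, 0), 0)), g(g(g(1, 1), g(3, 1)), g(g(0, 3), 3)))) = 1 + max(3, 3) = 4
depth(g(g(g(0, 1), g(g(1, 0), g(3, 3))), g(g(3, g(g(3, 0), 0)), g(g(g(1, 1), g(3, 1)), g(g(0, 3), 3))))) = 1 + max(3, 4) = 5
depth(g(1, g(3, 0))) = 1 + max(0, 1) = 2
depth(g(g(3, 1), 1)) = 1 + max(1, 0) = 2
depth(g(g(3, 1), 0)) = 1 + max(1, 0) = 2
depth(g(g(g(3, 1), 1), g(g(3, 1), 0))) = 1 + max(2, 2) = 3
depth(g(g(1, g(3, 0)), g(g(g(3, 1), 1), g(g(3, 1), 0)))) = 1 + max(2, 3) = 4
depth(g(g(g(1, g(3, 0)), g(g(g(3, 1), 1), g(g(3, 1), 0))), 0)) = 1 + max(4, 0) = 5
depth(g(g(g(g(0, 1), g(g(1, 0), g(3, 3))), g(g(3, g(g(3, 0), 0)), g(g(g(1, 1), g(3, 1)), g(g(0, 3), 3)))), g(g(g(1, g(3, 0)), g(g(g(3, 1), 1), g(g(3, 1), 0))), 0))) = 1 + max(5, 5) = 6
depth(g(g(1, 1), g(g(g(g(0, 1), g(g(1, 0), g(3, 3))), g(g(3, g(g(3, 0), 0)), g(g(g(1, 1), g(3, 1)), g(g(0, 3), 3)))), g(g(g(1, g(3, 0)), g(g(g(3, 1), 1), g(g(3, 1), 0))), 0)))) = 1 + max(1, 6) = 7

7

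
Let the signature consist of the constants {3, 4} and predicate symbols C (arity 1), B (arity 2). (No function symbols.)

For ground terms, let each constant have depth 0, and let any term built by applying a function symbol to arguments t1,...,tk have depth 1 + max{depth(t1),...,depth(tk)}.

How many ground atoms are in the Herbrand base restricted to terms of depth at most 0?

First count ground terms of depth ≤ 0.
With no function symbols every ground term is a constant, so there are exactly 2 ground terms at every depth bound.
N_0 = 2
Explicitly: 3, 4.
So |H| = 2.
A ground atom is a predicate applied to a tuple of terms from H, so the count is the sum over predicates of |H|^arity:
  C: 2;  B: 2^2 = 4
Total ground atoms: 2 + 4 = 6.

6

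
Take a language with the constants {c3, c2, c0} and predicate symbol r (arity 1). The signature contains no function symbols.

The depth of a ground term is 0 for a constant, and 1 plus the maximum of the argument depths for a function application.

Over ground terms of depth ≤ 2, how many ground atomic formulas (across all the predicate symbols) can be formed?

First count ground terms of depth ≤ 2.
With no function symbols every ground term is a constant, so there are exactly 3 ground terms at every depth bound.
N_0 = 3
N_1 = 3
N_2 = 3
Explicitly: c3, c2, c0.
So |H| = 3.
For each predicate symbol, the number of ground atoms is |H| raised to its arity; summing:
  r: 3
Total ground atoms: 3.

3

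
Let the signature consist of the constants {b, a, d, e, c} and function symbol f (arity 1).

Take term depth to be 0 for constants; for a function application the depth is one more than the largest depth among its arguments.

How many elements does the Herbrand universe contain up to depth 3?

If N_k denotes the number of depth-≤k ground terms, the 5 constants give N_0 = 5, and each function symbol of arity r contributes N_{k-1}^r new terms at level k: N_k = 5 + N_{k-1}.
N_0 = 5
N_1 = 5 + 5 = 10
N_2 = 5 + 10 = 15
N_3 = 5 + 15 = 20

20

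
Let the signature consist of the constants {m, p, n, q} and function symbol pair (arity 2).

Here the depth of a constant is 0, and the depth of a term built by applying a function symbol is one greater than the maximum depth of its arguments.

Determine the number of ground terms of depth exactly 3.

162816

Let N_k = |{terms of depth ≤ k}|. Then N_0 = 4 and N_k = 4 + N_{k-1}^2 for k ≥ 1 (one summand per function symbol, arity giving the exponent).
N_0 = 4
N_1 = 4 + 4^2 = 20
N_2 = 4 + 20^2 = 404
N_3 = 4 + 404^2 = 163220
Terms of depth exactly 3: N_3 − N_2 = 163220 − 404 = 162816.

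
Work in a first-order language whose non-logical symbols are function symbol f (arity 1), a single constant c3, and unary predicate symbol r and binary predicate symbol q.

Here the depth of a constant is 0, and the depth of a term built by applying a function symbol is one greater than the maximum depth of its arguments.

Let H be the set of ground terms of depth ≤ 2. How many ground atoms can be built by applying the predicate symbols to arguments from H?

12

First count ground terms of depth ≤ 2.
If N_k denotes the number of depth-≤k ground terms, the 1 constant gives N_0 = 1, and each function symbol of arity r contributes N_{k-1}^r new terms at level k: N_k = 1 + N_{k-1}.
N_0 = 1
N_1 = 1 + 1 = 2
N_2 = 1 + 2 = 3
So |H| = 3.
A ground atom is a predicate applied to a tuple of terms from H, so the count is the sum over predicates of |H|^arity:
  r: 3;  q: 3^2 = 9
Total ground atoms: 3 + 9 = 12.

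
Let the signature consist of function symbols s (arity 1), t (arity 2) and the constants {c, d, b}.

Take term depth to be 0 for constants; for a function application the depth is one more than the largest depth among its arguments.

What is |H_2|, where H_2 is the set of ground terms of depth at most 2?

Let N_k = |{terms of depth ≤ k}|. Then N_0 = 3 and N_k = 3 + N_{k-1} + N_{k-1}^2 for k ≥ 1 (one summand per function symbol, arity giving the exponent).
N_0 = 3
N_1 = 3 + 3 + 3^2 = 15
N_2 = 3 + 15 + 15^2 = 243

243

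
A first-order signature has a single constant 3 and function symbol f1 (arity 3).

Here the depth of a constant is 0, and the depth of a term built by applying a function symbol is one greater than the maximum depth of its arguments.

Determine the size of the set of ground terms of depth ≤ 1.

Write N_k for the number of ground terms of depth ≤ k. A term of depth ≤ k is either a constant or a function symbol applied to arguments of depth ≤ k−1, so N_k = 1 + N_{k-1}^3.
N_0 = 1
N_1 = 1 + 1^3 = 2

2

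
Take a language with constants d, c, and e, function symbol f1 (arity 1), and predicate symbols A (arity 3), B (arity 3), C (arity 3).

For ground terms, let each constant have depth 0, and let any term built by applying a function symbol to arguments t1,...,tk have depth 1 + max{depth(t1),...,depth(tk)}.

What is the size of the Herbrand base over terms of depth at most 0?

81

First count ground terms of depth ≤ 0.
Let N_k = |{terms of depth ≤ k}|. Then N_0 = 3 and N_k = 3 + N_{k-1} for k ≥ 1 (one summand per function symbol, arity giving the exponent).
N_0 = 3
Explicitly: d, c, e.
So |H| = 3.
Each predicate of arity r yields |H|^r ground atoms (one per choice of an r-tuple from H):
  A: 3^3 = 27;  B: 3^3 = 27;  C: 3^3 = 27
Total ground atoms: 27 + 27 + 27 = 81.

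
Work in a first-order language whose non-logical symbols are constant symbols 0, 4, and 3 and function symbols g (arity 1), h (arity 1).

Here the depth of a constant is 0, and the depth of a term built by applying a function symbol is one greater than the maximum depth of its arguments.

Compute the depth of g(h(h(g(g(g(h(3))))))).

depth(h(3)) = 1 + depth(3) = 1 + 0 = 1
depth(g(h(3))) = 1 + depth(h(3)) = 1 + 1 = 2
depth(g(g(h(3)))) = 1 + depth(g(h(3))) = 1 + 2 = 3
depth(g(g(g(h(3))))) = 1 + depth(g(g(h(3)))) = 1 + 3 = 4
depth(h(g(g(g(h(3)))))) = 1 + depth(g(g(g(h(3))))) = 1 + 4 = 5
depth(h(h(g(g(g(h(3))))))) = 1 + depth(h(g(g(g(h(3)))))) = 1 + 5 = 6
depth(g(h(h(g(g(g(h(3)))))))) = 1 + depth(h(h(g(g(g(h(3))))))) = 1 + 6 = 7

7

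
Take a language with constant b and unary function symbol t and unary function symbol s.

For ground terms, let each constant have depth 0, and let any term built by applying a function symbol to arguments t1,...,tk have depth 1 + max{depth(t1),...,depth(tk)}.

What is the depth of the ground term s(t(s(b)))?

depth(s(b)) = 1 + depth(b) = 1 + 0 = 1
depth(t(s(b))) = 1 + depth(s(b)) = 1 + 1 = 2
depth(s(t(s(b)))) = 1 + depth(t(s(b))) = 1 + 2 = 3

3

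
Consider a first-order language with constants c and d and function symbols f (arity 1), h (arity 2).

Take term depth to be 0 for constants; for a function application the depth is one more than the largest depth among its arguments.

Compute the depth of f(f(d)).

2

depth(f(d)) = 1 + depth(d) = 1 + 0 = 1
depth(f(f(d))) = 1 + depth(f(d)) = 1 + 1 = 2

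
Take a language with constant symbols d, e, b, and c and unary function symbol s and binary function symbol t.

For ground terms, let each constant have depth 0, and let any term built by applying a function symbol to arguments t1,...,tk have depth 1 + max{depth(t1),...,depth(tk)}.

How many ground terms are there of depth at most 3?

365424

Write N_k for the number of ground terms of depth ≤ k. A term of depth ≤ k is either a constant or a function symbol applied to arguments of depth ≤ k−1, so N_k = 4 + N_{k-1} + N_{k-1}^2.
N_0 = 4
N_1 = 4 + 4 + 4^2 = 24
N_2 = 4 + 24 + 24^2 = 604
N_3 = 4 + 604 + 604^2 = 365424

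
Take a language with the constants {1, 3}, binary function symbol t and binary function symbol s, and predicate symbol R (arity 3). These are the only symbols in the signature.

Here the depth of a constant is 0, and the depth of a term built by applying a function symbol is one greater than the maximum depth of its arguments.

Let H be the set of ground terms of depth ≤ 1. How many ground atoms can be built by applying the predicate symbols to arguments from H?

1000

First count ground terms of depth ≤ 1.
If N_k denotes the number of depth-≤k ground terms, the 2 constants give N_0 = 2, and each function symbol of arity r contributes N_{k-1}^r new terms at level k: N_k = 2 + N_{k-1}^2 + N_{k-1}^2.
N_0 = 2
N_1 = 2 + 2^2 + 2^2 = 10
Explicitly: 1, 3, t(1, 1), t(1, 3), t(3, 1), t(3, 3), s(1, 1), s(1, 3), s(3, 1), s(3, 3).
So |H| = 10.
A ground atom is a predicate applied to a tuple of terms from H, so the count is the sum over predicates of |H|^arity:
  R: 10^3 = 1000
Total ground atoms: 1000.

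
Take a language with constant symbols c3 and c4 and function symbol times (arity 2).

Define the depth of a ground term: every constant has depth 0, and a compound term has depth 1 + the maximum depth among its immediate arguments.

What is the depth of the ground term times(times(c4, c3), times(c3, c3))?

2

depth(times(c4, c3)) = 1 + max(0, 0) = 1
depth(times(c3, c3)) = 1 + max(0, 0) = 1
depth(times(times(c4, c3), times(c3, c3))) = 1 + max(1, 1) = 2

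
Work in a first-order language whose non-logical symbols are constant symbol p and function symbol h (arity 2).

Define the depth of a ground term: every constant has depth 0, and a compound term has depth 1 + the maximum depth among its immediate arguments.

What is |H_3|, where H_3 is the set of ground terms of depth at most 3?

26

Let N_k = |{terms of depth ≤ k}|. Then N_0 = 1 and N_k = 1 + N_{k-1}^2 for k ≥ 1 (one summand per function symbol, arity giving the exponent).
N_0 = 1
N_1 = 1 + 1^2 = 2
N_2 = 1 + 2^2 = 5
N_3 = 1 + 5^2 = 26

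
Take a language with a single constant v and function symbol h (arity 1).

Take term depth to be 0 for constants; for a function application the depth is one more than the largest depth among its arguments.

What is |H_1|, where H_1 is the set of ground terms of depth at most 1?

2

Let N_k count ground terms of depth at most k. Each non-constant term of depth ≤ k is some function symbol applied to depth-≤(k−1) arguments, giving N_k = 1 + N_{k-1}.
N_0 = 1
N_1 = 1 + 1 = 2
Explicitly: v, h(v).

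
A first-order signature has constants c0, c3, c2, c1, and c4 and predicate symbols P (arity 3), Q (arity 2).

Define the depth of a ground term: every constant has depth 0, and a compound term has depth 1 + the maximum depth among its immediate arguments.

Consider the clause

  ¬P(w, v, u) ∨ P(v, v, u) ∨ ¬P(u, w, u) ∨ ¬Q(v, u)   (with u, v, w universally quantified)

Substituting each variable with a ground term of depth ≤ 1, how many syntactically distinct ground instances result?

125

Ground terms of depth ≤ 1:
  With no function symbols every ground term is a constant, so there are exactly 5 ground terms at every depth bound.
  N_0 = 5
  N_1 = 5
So there are 5 ground terms available for substitution.
The clause has 3 distinct variables (u, v, w), each appearing in the body. In the free term algebra distinct substitutions yield syntactically distinct ground instances.
Number of ground instances = 5^3 = 125.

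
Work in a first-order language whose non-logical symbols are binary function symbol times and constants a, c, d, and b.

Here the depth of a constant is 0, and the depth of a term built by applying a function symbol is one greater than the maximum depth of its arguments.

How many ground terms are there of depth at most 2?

Let N_k = |{terms of depth ≤ k}|. Then N_0 = 4 and N_k = 4 + N_{k-1}^2 for k ≥ 1 (one summand per function symbol, arity giving the exponent).
N_0 = 4
N_1 = 4 + 4^2 = 20
N_2 = 4 + 20^2 = 404

404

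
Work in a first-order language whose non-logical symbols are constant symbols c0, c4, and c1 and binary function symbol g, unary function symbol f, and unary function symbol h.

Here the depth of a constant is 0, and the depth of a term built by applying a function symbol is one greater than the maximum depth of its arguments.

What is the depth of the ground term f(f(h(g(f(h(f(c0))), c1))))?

depth(f(c0)) = 1 + depth(c0) = 1 + 0 = 1
depth(h(f(c0))) = 1 + depth(f(c0)) = 1 + 1 = 2
depth(f(h(f(c0)))) = 1 + depth(h(f(c0))) = 1 + 2 = 3
depth(g(f(h(f(c0))), c1)) = 1 + max(3, 0) = 4
depth(h(g(f(h(f(c0))), c1))) = 1 + depth(g(f(h(f(c0))), c1)) = 1 + 4 = 5
depth(f(h(g(f(h(f(c0))), c1)))) = 1 + depth(h(g(f(h(f(c0))), c1))) = 1 + 5 = 6
depth(f(f(h(g(f(h(f(c0))), c1))))) = 1 + depth(f(h(g(f(h(f(c0))), c1)))) = 1 + 6 = 7

7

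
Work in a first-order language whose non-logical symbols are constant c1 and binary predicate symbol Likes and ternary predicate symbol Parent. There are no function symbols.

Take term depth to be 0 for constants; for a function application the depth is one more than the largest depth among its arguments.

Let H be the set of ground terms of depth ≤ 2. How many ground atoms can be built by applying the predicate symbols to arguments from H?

First count ground terms of depth ≤ 2.
With no function symbols every ground term is a constant, so there is exactly 1 ground term at every depth bound.
N_0 = 1
N_1 = 1
N_2 = 1
Explicitly: c1.
So |H| = 1.
Ground atoms are formed by filling each argument slot of a predicate with a term from H, so an r-ary predicate gives |H|^r atoms:
  Likes: 1^2 = 1;  Parent: 1^3 = 1
Total ground atoms: 1 + 1 = 2.

2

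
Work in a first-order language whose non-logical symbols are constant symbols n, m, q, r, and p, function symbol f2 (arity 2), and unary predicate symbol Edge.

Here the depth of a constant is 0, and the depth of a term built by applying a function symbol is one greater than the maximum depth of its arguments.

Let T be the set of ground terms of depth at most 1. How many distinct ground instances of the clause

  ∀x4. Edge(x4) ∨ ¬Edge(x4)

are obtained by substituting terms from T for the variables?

30

Ground terms of depth ≤ 1:
  Let N_k count ground terms of depth at most k. Each non-constant term of depth ≤ k is some function symbol applied to depth-≤(k−1) arguments, giving N_k = 5 + N_{k-1}^2.
  N_0 = 5
  N_1 = 5 + 5^2 = 30
So there are 30 ground terms available for substitution.
The clause has 1 distinct variable (x4), which appears in the body. In the free term algebra distinct substitutions yield syntactically distinct ground instances.
Number of ground instances = 30.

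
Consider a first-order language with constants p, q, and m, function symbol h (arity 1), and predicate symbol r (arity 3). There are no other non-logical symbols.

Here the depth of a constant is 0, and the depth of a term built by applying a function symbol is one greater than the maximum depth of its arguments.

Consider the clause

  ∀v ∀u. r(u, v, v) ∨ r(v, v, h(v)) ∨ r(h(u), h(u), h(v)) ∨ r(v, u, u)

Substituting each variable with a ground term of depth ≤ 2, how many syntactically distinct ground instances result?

81

Ground terms of depth ≤ 2:
  Count level by level. With function symbols h/1, the terms of depth ≤ k are the 3 constants together with each function applied to depth-≤(k−1) tuples, so N_k = 3 + N_{k-1}.
  N_0 = 3
  N_1 = 3 + 3 = 6
  N_2 = 3 + 6 = 9
  Explicitly: p, q, m, h(p), h(q), h(m), h(h(p)), h(h(q)), h(h(m)).
So there are 9 ground terms available for substitution.
The clause has 2 distinct variables (v, u), each appearing in the body. In the free term algebra distinct substitutions yield syntactically distinct ground instances.
Number of ground instances = 9^2 = 81.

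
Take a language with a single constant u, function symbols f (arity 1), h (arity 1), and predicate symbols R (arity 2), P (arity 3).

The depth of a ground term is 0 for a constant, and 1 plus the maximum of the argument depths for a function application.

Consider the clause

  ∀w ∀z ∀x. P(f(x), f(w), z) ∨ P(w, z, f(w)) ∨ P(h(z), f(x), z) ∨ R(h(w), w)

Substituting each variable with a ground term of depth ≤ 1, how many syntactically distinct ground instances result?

Ground terms of depth ≤ 1:
  Let N_k = |{terms of depth ≤ k}|. Then N_0 = 1 and N_k = 1 + N_{k-1} + N_{k-1} for k ≥ 1 (one summand per function symbol, arity giving the exponent).
  N_0 = 1
  N_1 = 1 + 1 + 1 = 3
So there are 3 ground terms available for substitution.
The body mentions every one of the 3 quantified variables; since ground terms form a free algebra, no two substitutions collapse to the same formula.
Number of ground instances = 3^3 = 27.

27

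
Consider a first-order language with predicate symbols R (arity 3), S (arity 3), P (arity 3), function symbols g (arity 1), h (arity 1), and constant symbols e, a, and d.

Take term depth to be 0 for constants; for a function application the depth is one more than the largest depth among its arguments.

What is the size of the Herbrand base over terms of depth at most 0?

First count ground terms of depth ≤ 0.
Write N_k for the number of ground terms of depth ≤ k. A term of depth ≤ k is either a constant or a function symbol applied to arguments of depth ≤ k−1, so N_k = 3 + N_{k-1} + N_{k-1}.
N_0 = 3
Explicitly: e, a, d.
So |H| = 3.
Ground atoms are formed by filling each argument slot of a predicate with a term from H, so an r-ary predicate gives |H|^r atoms:
  R: 3^3 = 27;  S: 3^3 = 27;  P: 3^3 = 27
Total ground atoms: 27 + 27 + 27 = 81.

81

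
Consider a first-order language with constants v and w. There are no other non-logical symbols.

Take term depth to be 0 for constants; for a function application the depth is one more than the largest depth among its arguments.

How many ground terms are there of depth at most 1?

2

With no function symbols every ground term is a constant, so there are exactly 2 ground terms at every depth bound.
N_0 = 2
N_1 = 2
Explicitly: v, w.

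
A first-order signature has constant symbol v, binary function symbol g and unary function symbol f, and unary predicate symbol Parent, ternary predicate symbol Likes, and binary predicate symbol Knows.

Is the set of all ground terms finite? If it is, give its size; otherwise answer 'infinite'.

The signature has at least one function symbol (g, arity 2) and at least one constant (v).
Iterating g gives infinitely many distinct ground terms: v, g(v, v), g(g(v, v), g(v, v)), ...
So the Herbrand universe is infinite.

infinite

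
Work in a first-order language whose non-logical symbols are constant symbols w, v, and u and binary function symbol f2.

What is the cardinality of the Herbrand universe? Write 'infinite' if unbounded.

infinite

The signature has at least one function symbol (f2, arity 2) and at least one constant (w).
Iterating f2 gives infinitely many distinct ground terms: w, f2(w, w), f2(f2(w, w), f2(w, w)), ...
So the Herbrand universe is infinite.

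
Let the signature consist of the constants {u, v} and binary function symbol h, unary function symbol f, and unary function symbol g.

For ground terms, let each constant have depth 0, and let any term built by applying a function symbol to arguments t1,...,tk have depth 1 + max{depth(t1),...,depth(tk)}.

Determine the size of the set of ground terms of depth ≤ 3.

15130

Write N_k for the number of ground terms of depth ≤ k. A term of depth ≤ k is either a constant or a function symbol applied to arguments of depth ≤ k−1, so N_k = 2 + N_{k-1}^2 + N_{k-1} + N_{k-1}.
N_0 = 2
N_1 = 2 + 2^2 + 2 + 2 = 10
N_2 = 2 + 10^2 + 10 + 10 = 122
N_3 = 2 + 122^2 + 122 + 122 = 15130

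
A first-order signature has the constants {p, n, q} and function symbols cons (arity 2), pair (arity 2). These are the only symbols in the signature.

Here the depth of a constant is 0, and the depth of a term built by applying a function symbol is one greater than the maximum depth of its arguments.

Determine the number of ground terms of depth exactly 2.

864

Let N_k count ground terms of depth at most k. Each non-constant term of depth ≤ k is some function symbol applied to depth-≤(k−1) arguments, giving N_k = 3 + N_{k-1}^2 + N_{k-1}^2.
N_0 = 3
N_1 = 3 + 3^2 + 3^2 = 21
N_2 = 3 + 21^2 + 21^2 = 885
Terms of depth exactly 2: N_2 − N_1 = 885 − 21 = 864.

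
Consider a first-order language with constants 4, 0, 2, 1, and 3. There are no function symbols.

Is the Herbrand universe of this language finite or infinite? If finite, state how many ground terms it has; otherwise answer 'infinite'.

There are no function symbols, so every ground term is one of the 5 constants.
The Herbrand universe is {4, 0, 2, 1, 3}, which is finite with 5 elements.

5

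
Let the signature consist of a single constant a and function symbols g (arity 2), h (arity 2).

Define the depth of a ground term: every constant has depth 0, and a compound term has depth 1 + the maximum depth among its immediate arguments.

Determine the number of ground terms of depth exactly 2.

Write N_k for the number of ground terms of depth ≤ k. A term of depth ≤ k is either a constant or a function symbol applied to arguments of depth ≤ k−1, so N_k = 1 + N_{k-1}^2 + N_{k-1}^2.
N_0 = 1
N_1 = 1 + 1^2 + 1^2 = 3
N_2 = 1 + 3^2 + 3^2 = 19
Terms of depth exactly 2: N_2 − N_1 = 19 − 3 = 16.

16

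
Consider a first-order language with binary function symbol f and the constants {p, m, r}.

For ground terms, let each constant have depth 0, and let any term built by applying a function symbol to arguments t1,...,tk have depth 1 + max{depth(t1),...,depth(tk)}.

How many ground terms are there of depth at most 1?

12

Let N_k count ground terms of depth at most k. Each non-constant term of depth ≤ k is some function symbol applied to depth-≤(k−1) arguments, giving N_k = 3 + N_{k-1}^2.
N_0 = 3
N_1 = 3 + 3^2 = 12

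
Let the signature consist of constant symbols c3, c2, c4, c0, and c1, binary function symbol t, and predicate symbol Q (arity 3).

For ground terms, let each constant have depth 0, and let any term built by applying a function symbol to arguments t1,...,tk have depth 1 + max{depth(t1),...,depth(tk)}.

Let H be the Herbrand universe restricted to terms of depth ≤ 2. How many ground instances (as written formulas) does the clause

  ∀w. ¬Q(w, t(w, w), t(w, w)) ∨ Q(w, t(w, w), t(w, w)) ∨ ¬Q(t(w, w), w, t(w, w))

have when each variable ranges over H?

Ground terms of depth ≤ 2:
  Let N_k = |{terms of depth ≤ k}|. Then N_0 = 5 and N_k = 5 + N_{k-1}^2 for k ≥ 1 (one summand per function symbol, arity giving the exponent).
  N_0 = 5
  N_1 = 5 + 5^2 = 30
  N_2 = 5 + 30^2 = 905
So there are 905 ground terms available for substitution.
The body mentions the single quantified variable w; since ground terms form a free algebra, no two substitutions collapse to the same formula.
Number of ground instances = 905.

905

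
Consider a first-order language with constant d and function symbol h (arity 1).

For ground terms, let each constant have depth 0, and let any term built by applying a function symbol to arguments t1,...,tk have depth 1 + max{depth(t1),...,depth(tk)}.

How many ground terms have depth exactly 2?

1

Let N_k count ground terms of depth at most k. Each non-constant term of depth ≤ k is some function symbol applied to depth-≤(k−1) arguments, giving N_k = 1 + N_{k-1}.
N_0 = 1
N_1 = 1 + 1 = 2
N_2 = 1 + 2 = 3
Terms of depth exactly 2: N_2 − N_1 = 3 − 2 = 1.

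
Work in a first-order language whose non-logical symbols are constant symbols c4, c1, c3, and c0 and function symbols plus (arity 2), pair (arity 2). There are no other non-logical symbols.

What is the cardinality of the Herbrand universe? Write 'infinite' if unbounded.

The signature has at least one function symbol (plus, arity 2) and at least one constant (c4).
Iterating plus gives infinitely many distinct ground terms: c4, plus(c4, c4), plus(plus(c4, c4), plus(c4, c4)), ...
So the Herbrand universe is infinite.

infinite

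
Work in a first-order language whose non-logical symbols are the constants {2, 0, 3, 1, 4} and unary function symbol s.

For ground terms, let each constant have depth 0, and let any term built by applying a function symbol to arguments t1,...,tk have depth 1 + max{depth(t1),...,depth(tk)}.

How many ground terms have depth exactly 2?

Count level by level. With function symbols s/1, the terms of depth ≤ k are the 5 constants together with each function applied to depth-≤(k−1) tuples, so N_k = 5 + N_{k-1}.
N_0 = 5
N_1 = 5 + 5 = 10
N_2 = 5 + 10 = 15
Terms of depth exactly 2: N_2 − N_1 = 15 − 10 = 5.

5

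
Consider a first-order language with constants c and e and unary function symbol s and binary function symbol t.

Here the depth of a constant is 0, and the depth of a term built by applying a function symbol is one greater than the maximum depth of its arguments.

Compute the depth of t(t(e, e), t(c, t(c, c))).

3

depth(t(e, e)) = 1 + max(0, 0) = 1
depth(t(c, c)) = 1 + max(0, 0) = 1
depth(t(c, t(c, c))) = 1 + max(0, 1) = 2
depth(t(t(e, e), t(c, t(c, c)))) = 1 + max(1, 2) = 3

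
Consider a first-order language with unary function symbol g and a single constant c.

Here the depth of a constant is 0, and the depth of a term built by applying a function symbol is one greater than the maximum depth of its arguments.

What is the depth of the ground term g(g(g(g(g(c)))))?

depth(g(c)) = 1 + depth(c) = 1 + 0 = 1
depth(g(g(c))) = 1 + depth(g(c)) = 1 + 1 = 2
depth(g(g(g(c)))) = 1 + depth(g(g(c))) = 1 + 2 = 3
depth(g(g(g(g(c))))) = 1 + depth(g(g(g(c)))) = 1 + 3 = 4
depth(g(g(g(g(g(c)))))) = 1 + depth(g(g(g(g(c))))) = 1 + 4 = 5

5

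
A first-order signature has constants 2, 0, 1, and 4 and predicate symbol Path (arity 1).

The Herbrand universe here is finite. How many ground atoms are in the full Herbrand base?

With no function symbols, the Herbrand universe is just the 4 constants.
Ground atoms per predicate: Path: 4.
Herbrand base size = 4 = 4.

4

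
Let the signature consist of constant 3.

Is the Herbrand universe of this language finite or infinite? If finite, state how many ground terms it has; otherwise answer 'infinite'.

There are no function symbols, so the only ground term is the single constant.
The Herbrand universe is {3}, finite with 1 element.

1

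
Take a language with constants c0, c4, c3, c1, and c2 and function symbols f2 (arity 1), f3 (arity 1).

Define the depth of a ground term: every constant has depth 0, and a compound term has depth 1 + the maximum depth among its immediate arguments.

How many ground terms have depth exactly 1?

10

Count level by level. With function symbols f2/1, f3/1, the terms of depth ≤ k are the 5 constants together with each function applied to depth-≤(k−1) tuples, so N_k = 5 + N_{k-1} + N_{k-1}.
N_0 = 5
N_1 = 5 + 5 + 5 = 15
Terms of depth exactly 1: N_1 − N_0 = 15 − 5 = 10.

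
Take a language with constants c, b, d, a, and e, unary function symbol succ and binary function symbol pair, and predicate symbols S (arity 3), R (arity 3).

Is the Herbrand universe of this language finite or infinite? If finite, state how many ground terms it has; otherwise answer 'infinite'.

infinite

The signature has at least one function symbol (succ, arity 1) and at least one constant (c).
Iterating succ gives infinitely many distinct ground terms: c, succ(c), succ(succ(c)), ...
So the Herbrand universe is infinite.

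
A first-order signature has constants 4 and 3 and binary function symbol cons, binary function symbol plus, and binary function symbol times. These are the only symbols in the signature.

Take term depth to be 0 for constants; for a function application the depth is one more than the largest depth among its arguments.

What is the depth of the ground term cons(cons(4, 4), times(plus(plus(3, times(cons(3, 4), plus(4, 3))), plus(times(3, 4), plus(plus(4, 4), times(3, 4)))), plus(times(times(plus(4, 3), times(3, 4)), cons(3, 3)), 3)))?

depth(cons(4, 4)) = 1 + max(0, 0) = 1
depth(cons(3, 4)) = 1 + max(0, 0) = 1
depth(plus(4, 3)) = 1 + max(0, 0) = 1
depth(times(cons(3, 4), plus(4, 3))) = 1 + max(1, 1) = 2
depth(plus(3, times(cons(3, 4), plus(4, 3)))) = 1 + max(0, 2) = 3
depth(times(3, 4)) = 1 + max(0, 0) = 1
depth(plus(4, 4)) = 1 + max(0, 0) = 1
depth(plus(plus(4, 4), times(3, 4))) = 1 + max(1, 1) = 2
depth(plus(times(3, 4), plus(plus(4, 4), times(3, 4)))) = 1 + max(1, 2) = 3
depth(plus(plus(3, times(cons(3, 4), plus(4, 3))), plus(times(3, 4), plus(plus(4, 4), times(3, 4))))) = 1 + max(3, 3) = 4
depth(times(plus(4, 3), times(3, 4))) = 1 + max(1, 1) = 2
depth(cons(3, 3)) = 1 + max(0, 0) = 1
depth(times(times(plus(4, 3), times(3, 4)), cons(3, 3))) = 1 + max(2, 1) = 3
depth(plus(times(times(plus(4, 3), times(3, 4)), cons(3, 3)), 3)) = 1 + max(3, 0) = 4
depth(times(plus(plus(3, times(cons(3, 4), plus(4, 3))), plus(times(3, 4), plus(plus(4, 4), times(3, 4)))), plus(times(times(plus(4, 3), times(3, 4)), cons(3, 3)), 3))) = 1 + max(4, 4) = 5
depth(cons(cons(4, 4), times(plus(plus(3, times(cons(3, 4), plus(4, 3))), plus(times(3, 4), plus(plus(4, 4), times(3, 4)))), plus(times(times(plus(4, 3), times(3, 4)), cons(3, 3)), 3)))) = 1 + max(1, 5) = 6

6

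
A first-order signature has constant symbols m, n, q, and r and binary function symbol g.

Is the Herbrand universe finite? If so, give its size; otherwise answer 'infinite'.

infinite

The signature has at least one function symbol (g, arity 2) and at least one constant (m).
Iterating g gives infinitely many distinct ground terms: m, g(m, m), g(g(m, m), g(m, m)), ...
So the Herbrand universe is infinite.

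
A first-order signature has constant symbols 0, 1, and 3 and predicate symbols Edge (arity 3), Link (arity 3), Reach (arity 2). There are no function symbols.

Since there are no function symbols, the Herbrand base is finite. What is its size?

With no function symbols, the Herbrand universe is just the 3 constants.
Ground atoms per predicate: Edge: 3^3 = 27, Link: 3^3 = 27, Reach: 3^2 = 9.
Herbrand base size = 27 + 27 + 9 = 63.

63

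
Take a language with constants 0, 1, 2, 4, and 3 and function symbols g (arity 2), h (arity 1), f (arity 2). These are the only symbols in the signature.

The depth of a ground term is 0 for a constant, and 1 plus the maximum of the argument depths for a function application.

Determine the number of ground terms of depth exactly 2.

Write N_k for the number of ground terms of depth ≤ k. A term of depth ≤ k is either a constant or a function symbol applied to arguments of depth ≤ k−1, so N_k = 5 + N_{k-1}^2 + N_{k-1} + N_{k-1}^2.
N_0 = 5
N_1 = 5 + 5^2 + 5 + 5^2 = 60
N_2 = 5 + 60^2 + 60 + 60^2 = 7265
Terms of depth exactly 2: N_2 − N_1 = 7265 − 60 = 7205.

7205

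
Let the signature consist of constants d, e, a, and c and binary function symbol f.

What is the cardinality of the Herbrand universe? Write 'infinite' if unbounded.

The signature has at least one function symbol (f, arity 2) and at least one constant (d).
Iterating f gives infinitely many distinct ground terms: d, f(d, d), f(f(d, d), f(d, d)), ...
So the Herbrand universe is infinite.

infinite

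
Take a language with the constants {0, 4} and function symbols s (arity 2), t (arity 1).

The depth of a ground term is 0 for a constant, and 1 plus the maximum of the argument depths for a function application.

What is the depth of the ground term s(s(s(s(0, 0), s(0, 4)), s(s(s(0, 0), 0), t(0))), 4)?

5

depth(s(0, 0)) = 1 + max(0, 0) = 1
depth(s(0, 4)) = 1 + max(0, 0) = 1
depth(s(s(0, 0), s(0, 4))) = 1 + max(1, 1) = 2
depth(s(s(0, 0), 0)) = 1 + max(1, 0) = 2
depth(t(0)) = 1 + depth(0) = 1 + 0 = 1
depth(s(s(s(0, 0), 0), t(0))) = 1 + max(2, 1) = 3
depth(s(s(s(0, 0), s(0, 4)), s(s(s(0, 0), 0), t(0)))) = 1 + max(2, 3) = 4
depth(s(s(s(s(0, 0), s(0, 4)), s(s(s(0, 0), 0), t(0))), 4)) = 1 + max(4, 0) = 5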